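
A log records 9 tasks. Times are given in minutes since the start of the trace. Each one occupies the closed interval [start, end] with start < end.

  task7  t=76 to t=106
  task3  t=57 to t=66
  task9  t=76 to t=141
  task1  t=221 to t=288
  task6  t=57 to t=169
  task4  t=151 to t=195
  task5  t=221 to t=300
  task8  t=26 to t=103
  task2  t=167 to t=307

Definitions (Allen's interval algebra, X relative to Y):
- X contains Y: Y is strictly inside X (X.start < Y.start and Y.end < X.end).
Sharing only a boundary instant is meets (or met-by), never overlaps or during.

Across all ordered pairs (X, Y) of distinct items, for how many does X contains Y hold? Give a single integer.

5

Checking all 72 ordered pairs for relation 'contains'; matching pairs in alphabetical order:
(task2, task1): task2 contains task1 ✓
(task2, task5): task2 contains task5 ✓
(task6, task7): task6 contains task7 ✓
(task6, task9): task6 contains task9 ✓
(task8, task3): task8 contains task3 ✓
Count: 5.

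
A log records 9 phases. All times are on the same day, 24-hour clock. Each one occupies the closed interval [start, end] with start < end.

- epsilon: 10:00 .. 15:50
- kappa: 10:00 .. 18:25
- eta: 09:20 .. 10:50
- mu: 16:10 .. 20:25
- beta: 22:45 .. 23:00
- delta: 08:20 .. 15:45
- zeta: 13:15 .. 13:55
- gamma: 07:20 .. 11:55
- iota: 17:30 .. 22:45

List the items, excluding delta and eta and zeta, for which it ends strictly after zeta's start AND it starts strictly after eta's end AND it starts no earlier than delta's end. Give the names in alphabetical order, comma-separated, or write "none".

Conditions: its end is strictly after zeta's start (X.end > 13:15) AND its start is strictly after eta's end (X.start > 10:50) AND its start is no earlier than delta's end (X.start >= 15:45).
beta: end 23:00 > 13:15? ✓; start 22:45 > 10:50? ✓; start 22:45 >= 15:45? ✓ → yes.
epsilon: end 15:50 > 13:15? ✓; start 10:00 > 10:50? ✗; start 10:00 >= 15:45? ✗ → no.
gamma: end 11:55 > 13:15? ✗; start 07:20 > 10:50? ✗; start 07:20 >= 15:45? ✗ → no.
iota: end 22:45 > 13:15? ✓; start 17:30 > 10:50? ✓; start 17:30 >= 15:45? ✓ → yes.
kappa: end 18:25 > 13:15? ✓; start 10:00 > 10:50? ✗; start 10:00 >= 15:45? ✗ → no.
mu: end 20:25 > 13:15? ✓; start 16:10 > 10:50? ✓; start 16:10 >= 15:45? ✓ → yes.
Result: beta, iota, mu.

beta, iota, mu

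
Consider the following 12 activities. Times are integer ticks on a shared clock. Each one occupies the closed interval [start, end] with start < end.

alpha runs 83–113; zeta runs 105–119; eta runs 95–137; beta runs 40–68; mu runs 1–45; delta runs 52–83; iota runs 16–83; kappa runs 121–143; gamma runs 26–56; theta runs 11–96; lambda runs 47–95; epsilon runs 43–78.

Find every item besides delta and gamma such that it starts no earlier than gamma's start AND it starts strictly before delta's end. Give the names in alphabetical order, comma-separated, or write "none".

Conditions: its start is no earlier than gamma's start (X.start >= 26) AND its start is strictly before delta's end (X.start < 83).
alpha: start 83 >= 26? ✓; start 83 < 83? ✗ → no.
beta: start 40 >= 26? ✓; start 40 < 83? ✓ → yes.
epsilon: start 43 >= 26? ✓; start 43 < 83? ✓ → yes.
eta: start 95 >= 26? ✓; start 95 < 83? ✗ → no.
iota: start 16 >= 26? ✗; start 16 < 83? ✓ → no.
kappa: start 121 >= 26? ✓; start 121 < 83? ✗ → no.
lambda: start 47 >= 26? ✓; start 47 < 83? ✓ → yes.
mu: start 1 >= 26? ✗; start 1 < 83? ✓ → no.
theta: start 11 >= 26? ✗; start 11 < 83? ✓ → no.
zeta: start 105 >= 26? ✓; start 105 < 83? ✗ → no.
Result: beta, epsilon, lambda.

beta, epsilon, lambda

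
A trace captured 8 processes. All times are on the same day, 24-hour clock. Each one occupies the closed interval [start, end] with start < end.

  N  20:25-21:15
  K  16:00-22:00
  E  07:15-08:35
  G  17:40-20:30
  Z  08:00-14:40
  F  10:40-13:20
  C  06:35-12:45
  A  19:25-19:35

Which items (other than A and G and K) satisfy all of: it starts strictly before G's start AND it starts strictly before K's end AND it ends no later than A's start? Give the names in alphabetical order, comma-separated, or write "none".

Conditions: its start is strictly before G's start (X.start < 17:40) AND its start is strictly before K's end (X.start < 22:00) AND its end is no later than A's start (X.end <= 19:25).
C: start 06:35 < 17:40? ✓; start 06:35 < 22:00? ✓; end 12:45 <= 19:25? ✓ → yes.
E: start 07:15 < 17:40? ✓; start 07:15 < 22:00? ✓; end 08:35 <= 19:25? ✓ → yes.
F: start 10:40 < 17:40? ✓; start 10:40 < 22:00? ✓; end 13:20 <= 19:25? ✓ → yes.
N: start 20:25 < 17:40? ✗; start 20:25 < 22:00? ✓; end 21:15 <= 19:25? ✗ → no.
Z: start 08:00 < 17:40? ✓; start 08:00 < 22:00? ✓; end 14:40 <= 19:25? ✓ → yes.
Result: C, E, F, Z.

C, E, F, Z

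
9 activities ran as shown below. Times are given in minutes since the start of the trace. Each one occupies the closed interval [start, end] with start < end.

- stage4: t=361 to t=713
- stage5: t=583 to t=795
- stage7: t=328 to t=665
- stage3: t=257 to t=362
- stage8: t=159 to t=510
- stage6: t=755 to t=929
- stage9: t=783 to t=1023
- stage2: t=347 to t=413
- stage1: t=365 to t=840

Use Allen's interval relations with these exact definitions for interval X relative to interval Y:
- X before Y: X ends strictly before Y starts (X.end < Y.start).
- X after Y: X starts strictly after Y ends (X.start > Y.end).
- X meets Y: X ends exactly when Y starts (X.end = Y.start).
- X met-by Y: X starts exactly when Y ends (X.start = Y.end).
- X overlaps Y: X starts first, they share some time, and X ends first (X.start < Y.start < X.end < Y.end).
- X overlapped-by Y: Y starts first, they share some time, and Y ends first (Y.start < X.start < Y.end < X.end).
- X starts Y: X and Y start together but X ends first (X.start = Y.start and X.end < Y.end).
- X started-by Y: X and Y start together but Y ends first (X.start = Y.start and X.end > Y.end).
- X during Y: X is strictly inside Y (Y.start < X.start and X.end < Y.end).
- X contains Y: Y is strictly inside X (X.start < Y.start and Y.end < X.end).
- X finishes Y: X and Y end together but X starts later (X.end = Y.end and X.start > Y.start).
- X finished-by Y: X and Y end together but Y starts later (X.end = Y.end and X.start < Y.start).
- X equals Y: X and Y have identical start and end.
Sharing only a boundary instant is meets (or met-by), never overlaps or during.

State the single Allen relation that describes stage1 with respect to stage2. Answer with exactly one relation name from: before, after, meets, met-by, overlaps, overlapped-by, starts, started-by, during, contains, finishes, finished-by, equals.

overlapped-by

stage1 = [t=365, t=840]; stage2 = [t=347, t=413].
Compare endpoints: stage1.start > stage2.start, stage1.start < stage2.end, stage1.end > stage2.start, stage1.end > stage2.end.
That pattern is 'overlapped-by'.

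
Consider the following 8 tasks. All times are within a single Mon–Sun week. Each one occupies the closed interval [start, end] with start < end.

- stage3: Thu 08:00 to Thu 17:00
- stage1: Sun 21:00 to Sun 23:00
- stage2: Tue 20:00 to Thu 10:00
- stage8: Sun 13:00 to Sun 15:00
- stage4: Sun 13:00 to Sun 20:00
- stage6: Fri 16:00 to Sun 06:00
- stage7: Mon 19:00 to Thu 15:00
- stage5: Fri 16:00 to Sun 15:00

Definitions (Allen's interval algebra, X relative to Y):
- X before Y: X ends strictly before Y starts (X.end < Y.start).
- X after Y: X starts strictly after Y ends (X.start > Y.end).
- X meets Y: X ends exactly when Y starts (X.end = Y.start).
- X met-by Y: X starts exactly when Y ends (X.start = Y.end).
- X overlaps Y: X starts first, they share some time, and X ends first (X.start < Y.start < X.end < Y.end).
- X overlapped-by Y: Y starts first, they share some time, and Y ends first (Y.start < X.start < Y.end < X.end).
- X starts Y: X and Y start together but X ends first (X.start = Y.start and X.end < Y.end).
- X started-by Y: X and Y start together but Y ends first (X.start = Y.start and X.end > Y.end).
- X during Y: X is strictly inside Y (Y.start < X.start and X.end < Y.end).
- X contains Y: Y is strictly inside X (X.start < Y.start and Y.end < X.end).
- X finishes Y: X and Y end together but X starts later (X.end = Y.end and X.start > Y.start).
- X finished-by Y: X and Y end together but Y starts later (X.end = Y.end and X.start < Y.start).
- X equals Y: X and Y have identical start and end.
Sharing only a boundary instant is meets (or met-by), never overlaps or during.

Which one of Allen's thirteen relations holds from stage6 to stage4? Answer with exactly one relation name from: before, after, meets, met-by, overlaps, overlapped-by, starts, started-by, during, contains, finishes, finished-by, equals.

stage6 = [Fri 16:00, Sun 06:00]; stage4 = [Sun 13:00, Sun 20:00].
Compare endpoints: stage6.start < stage4.start, stage6.start < stage4.end, stage6.end < stage4.start, stage6.end < stage4.end.
That pattern is 'before'.

before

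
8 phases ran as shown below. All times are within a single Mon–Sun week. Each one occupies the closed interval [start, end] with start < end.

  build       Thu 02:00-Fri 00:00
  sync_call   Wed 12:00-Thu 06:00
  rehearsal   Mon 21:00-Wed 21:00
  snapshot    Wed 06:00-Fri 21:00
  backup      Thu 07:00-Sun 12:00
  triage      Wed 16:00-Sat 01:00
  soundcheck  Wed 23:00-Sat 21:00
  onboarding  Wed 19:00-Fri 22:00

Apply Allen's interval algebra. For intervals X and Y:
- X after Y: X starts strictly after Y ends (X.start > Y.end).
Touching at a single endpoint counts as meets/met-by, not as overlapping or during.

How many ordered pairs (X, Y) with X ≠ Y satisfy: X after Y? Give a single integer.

Checking all 56 ordered pairs for relation 'after'; matching pairs in alphabetical order:
(backup, rehearsal): backup after rehearsal ✓
(backup, sync_call): backup after sync_call ✓
(build, rehearsal): build after rehearsal ✓
(soundcheck, rehearsal): soundcheck after rehearsal ✓
Count: 4.

4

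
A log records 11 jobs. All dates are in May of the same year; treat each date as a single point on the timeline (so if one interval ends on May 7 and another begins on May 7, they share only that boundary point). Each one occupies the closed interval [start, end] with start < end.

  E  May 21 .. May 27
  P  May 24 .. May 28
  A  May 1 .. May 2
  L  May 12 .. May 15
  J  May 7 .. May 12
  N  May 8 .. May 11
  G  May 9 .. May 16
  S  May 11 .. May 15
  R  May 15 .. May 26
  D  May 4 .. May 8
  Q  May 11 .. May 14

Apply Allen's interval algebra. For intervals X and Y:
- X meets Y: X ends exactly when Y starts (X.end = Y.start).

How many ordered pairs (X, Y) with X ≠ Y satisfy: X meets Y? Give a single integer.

6

Checking all 110 ordered pairs for relation 'meets'; matching pairs in alphabetical order:
(D, N): D meets N ✓
(J, L): J meets L ✓
(L, R): L meets R ✓
(N, Q): N meets Q ✓
(N, S): N meets S ✓
(S, R): S meets R ✓
Count: 6.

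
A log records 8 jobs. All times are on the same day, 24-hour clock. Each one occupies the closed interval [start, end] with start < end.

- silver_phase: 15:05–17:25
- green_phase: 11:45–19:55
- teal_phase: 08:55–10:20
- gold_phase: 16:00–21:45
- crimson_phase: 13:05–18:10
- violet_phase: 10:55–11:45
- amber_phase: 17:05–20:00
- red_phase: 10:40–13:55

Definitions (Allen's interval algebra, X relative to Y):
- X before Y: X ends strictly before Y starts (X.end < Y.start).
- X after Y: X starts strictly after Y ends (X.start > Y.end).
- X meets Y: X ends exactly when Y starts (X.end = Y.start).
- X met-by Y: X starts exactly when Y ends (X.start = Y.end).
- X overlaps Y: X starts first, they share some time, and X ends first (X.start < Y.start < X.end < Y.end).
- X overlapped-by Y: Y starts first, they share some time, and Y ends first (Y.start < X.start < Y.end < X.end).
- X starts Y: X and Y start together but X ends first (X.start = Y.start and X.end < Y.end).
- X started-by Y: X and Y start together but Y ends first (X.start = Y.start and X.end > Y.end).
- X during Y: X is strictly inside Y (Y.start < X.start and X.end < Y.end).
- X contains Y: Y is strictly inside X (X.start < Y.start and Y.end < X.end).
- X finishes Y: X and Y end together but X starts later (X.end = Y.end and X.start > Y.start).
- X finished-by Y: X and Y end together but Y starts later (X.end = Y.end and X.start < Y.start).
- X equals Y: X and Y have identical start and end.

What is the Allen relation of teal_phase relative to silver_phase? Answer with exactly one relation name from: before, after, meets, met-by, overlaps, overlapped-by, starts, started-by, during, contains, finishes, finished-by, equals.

before

teal_phase = [08:55, 10:20]; silver_phase = [15:05, 17:25].
Compare endpoints: teal_phase.start < silver_phase.start, teal_phase.start < silver_phase.end, teal_phase.end < silver_phase.start, teal_phase.end < silver_phase.end.
That pattern is 'before'.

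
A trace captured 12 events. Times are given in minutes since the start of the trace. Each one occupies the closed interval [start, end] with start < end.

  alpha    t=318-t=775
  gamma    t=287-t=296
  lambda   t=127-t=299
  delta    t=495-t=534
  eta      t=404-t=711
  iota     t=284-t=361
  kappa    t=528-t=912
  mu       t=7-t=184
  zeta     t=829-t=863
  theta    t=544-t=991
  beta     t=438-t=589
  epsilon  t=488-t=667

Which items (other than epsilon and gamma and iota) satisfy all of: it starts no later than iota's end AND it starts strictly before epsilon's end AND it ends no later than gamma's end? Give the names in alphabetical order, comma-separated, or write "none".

Conditions: its start is no later than iota's end (X.start <= t=361) AND its start is strictly before epsilon's end (X.start < t=667) AND its end is no later than gamma's end (X.end <= t=296).
alpha: start t=318 <= t=361? ✓; start t=318 < t=667? ✓; end t=775 <= t=296? ✗ → no.
beta: start t=438 <= t=361? ✗; start t=438 < t=667? ✓; end t=589 <= t=296? ✗ → no.
delta: start t=495 <= t=361? ✗; start t=495 < t=667? ✓; end t=534 <= t=296? ✗ → no.
eta: start t=404 <= t=361? ✗; start t=404 < t=667? ✓; end t=711 <= t=296? ✗ → no.
kappa: start t=528 <= t=361? ✗; start t=528 < t=667? ✓; end t=912 <= t=296? ✗ → no.
lambda: start t=127 <= t=361? ✓; start t=127 < t=667? ✓; end t=299 <= t=296? ✗ → no.
mu: start t=7 <= t=361? ✓; start t=7 < t=667? ✓; end t=184 <= t=296? ✓ → yes.
theta: start t=544 <= t=361? ✗; start t=544 < t=667? ✓; end t=991 <= t=296? ✗ → no.
zeta: start t=829 <= t=361? ✗; start t=829 < t=667? ✗; end t=863 <= t=296? ✗ → no.
Result: mu.

mu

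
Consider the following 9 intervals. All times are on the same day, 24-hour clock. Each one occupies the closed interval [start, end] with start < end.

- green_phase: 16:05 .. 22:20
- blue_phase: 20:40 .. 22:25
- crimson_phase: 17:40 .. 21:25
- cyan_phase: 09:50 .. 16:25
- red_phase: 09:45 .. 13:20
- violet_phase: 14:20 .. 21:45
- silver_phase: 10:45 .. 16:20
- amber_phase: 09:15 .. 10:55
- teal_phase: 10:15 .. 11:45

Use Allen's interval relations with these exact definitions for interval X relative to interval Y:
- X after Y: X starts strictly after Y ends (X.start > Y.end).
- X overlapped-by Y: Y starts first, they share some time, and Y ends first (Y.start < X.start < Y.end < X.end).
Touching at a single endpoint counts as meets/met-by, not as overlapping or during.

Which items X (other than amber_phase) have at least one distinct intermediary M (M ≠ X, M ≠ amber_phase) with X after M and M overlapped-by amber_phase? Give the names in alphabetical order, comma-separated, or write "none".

Target amber_phase = [09:15, 10:55].
Intermediaries M with M overlapped-by amber_phase: cyan_phase, red_phase, silver_phase, teal_phase.
Via cyan_phase — items with X after cyan_phase: blue_phase, crimson_phase.
Via red_phase — items with X after red_phase: blue_phase, crimson_phase, green_phase, violet_phase.
Via silver_phase — items with X after silver_phase: blue_phase, crimson_phase.
Via teal_phase — items with X after teal_phase: blue_phase, crimson_phase, green_phase, violet_phase.
Union: blue_phase, crimson_phase, green_phase, violet_phase.

blue_phase, crimson_phase, green_phase, violet_phase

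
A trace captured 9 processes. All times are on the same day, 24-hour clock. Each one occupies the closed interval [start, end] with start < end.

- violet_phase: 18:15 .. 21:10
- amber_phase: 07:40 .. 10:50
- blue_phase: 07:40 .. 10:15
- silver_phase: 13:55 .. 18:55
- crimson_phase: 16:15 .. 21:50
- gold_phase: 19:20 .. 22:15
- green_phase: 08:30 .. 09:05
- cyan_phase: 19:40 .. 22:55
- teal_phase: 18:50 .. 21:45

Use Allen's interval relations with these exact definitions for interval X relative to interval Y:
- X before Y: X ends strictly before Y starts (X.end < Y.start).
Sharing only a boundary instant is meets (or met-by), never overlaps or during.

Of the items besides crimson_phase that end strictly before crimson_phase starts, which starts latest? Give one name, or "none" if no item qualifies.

green_phase

Target crimson_phase = [16:15, 21:50].
amber_phase [07:40, 10:50] → before → candidate.
blue_phase [07:40, 10:15] → before → candidate.
cyan_phase [19:40, 22:55] → overlapped-by → excluded.
gold_phase [19:20, 22:15] → overlapped-by → excluded.
green_phase [08:30, 09:05] → before → candidate.
silver_phase [13:55, 18:55] → overlaps → excluded.
teal_phase [18:50, 21:45] → during → excluded.
violet_phase [18:15, 21:10] → during → excluded.
Among candidates, latest start is 08:30 → green_phase.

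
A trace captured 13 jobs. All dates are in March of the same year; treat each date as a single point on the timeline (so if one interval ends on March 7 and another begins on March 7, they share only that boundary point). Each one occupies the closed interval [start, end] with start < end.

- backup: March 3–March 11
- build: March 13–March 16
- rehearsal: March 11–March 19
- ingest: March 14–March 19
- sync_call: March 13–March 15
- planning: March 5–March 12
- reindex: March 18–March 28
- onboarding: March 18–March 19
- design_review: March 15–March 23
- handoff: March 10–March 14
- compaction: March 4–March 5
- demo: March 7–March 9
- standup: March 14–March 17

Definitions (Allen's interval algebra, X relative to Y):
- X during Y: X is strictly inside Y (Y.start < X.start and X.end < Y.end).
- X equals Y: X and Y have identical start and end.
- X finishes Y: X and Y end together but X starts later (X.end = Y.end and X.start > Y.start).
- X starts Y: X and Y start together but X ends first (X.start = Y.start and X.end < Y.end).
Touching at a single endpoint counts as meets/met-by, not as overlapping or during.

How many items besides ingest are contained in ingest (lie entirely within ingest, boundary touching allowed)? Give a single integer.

Target ingest = [March 14, March 19].
backup [March 3, March 11] → before → no.
build [March 13, March 16] → overlaps → no.
compaction [March 4, March 5] → before → no.
demo [March 7, March 9] → before → no.
design_review [March 15, March 23] → overlapped-by → no.
handoff [March 10, March 14] → meets → no.
onboarding [March 18, March 19] → finishes → counts.
planning [March 5, March 12] → before → no.
rehearsal [March 11, March 19] → finished-by → no.
reindex [March 18, March 28] → overlapped-by → no.
standup [March 14, March 17] → starts → counts.
sync_call [March 13, March 15] → overlaps → no.
Total: 2.

2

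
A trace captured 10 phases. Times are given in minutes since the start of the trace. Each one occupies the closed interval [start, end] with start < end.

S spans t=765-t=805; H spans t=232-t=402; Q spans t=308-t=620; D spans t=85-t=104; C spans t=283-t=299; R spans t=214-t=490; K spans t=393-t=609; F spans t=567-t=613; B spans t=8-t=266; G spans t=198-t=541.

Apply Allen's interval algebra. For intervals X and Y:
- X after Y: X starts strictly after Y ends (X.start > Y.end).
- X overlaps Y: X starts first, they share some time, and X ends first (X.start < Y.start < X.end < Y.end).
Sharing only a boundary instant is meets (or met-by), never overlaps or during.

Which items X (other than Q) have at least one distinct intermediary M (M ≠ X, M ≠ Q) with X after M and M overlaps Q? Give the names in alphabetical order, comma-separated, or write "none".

F, S

Target Q = [t=308, t=620].
Intermediaries M with M overlaps Q: G, H, R.
Via G — items with X after G: F, S.
Via H — items with X after H: F, S.
Via R — items with X after R: F, S.
Union: F, S.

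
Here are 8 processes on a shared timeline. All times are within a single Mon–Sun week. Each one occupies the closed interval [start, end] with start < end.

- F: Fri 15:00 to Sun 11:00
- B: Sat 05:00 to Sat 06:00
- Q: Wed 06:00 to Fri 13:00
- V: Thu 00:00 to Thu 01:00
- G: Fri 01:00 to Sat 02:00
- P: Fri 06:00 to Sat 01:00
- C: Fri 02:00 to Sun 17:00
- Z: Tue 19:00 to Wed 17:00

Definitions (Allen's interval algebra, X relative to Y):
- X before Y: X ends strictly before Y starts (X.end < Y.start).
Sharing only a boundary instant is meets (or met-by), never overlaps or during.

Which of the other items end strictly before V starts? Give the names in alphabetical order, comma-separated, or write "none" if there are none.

Target V = [Thu 00:00, Thu 01:00].
B [Sat 05:00, Sat 06:00] → after → no.
C [Fri 02:00, Sun 17:00] → after → no.
F [Fri 15:00, Sun 11:00] → after → no.
G [Fri 01:00, Sat 02:00] → after → no.
P [Fri 06:00, Sat 01:00] → after → no.
Q [Wed 06:00, Fri 13:00] → contains → no.
Z [Tue 19:00, Wed 17:00] → before → yes.
Result: Z.

Z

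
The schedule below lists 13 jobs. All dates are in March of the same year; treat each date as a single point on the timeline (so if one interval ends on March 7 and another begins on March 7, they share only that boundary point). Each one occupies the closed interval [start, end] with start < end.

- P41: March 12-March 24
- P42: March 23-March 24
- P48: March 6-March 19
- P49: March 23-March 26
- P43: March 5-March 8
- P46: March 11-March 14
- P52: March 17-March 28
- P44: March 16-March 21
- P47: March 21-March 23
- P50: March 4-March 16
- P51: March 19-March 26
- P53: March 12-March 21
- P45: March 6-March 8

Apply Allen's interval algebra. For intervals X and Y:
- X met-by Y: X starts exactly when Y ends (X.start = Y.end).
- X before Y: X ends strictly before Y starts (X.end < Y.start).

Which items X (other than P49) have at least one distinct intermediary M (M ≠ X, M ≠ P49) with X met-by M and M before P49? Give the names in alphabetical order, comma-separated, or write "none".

P44, P47, P51

Target P49 = [March 23, March 26].
Intermediaries M with M before P49: P43, P44, P45, P46, P48, P50, P53.
Via P43 — items with X met-by P43: none.
Via P44 — items with X met-by P44: P47.
Via P45 — items with X met-by P45: none.
Via P46 — items with X met-by P46: none.
Via P48 — items with X met-by P48: P51.
Via P50 — items with X met-by P50: P44.
Via P53 — items with X met-by P53: P47.
Union: P44, P47, P51.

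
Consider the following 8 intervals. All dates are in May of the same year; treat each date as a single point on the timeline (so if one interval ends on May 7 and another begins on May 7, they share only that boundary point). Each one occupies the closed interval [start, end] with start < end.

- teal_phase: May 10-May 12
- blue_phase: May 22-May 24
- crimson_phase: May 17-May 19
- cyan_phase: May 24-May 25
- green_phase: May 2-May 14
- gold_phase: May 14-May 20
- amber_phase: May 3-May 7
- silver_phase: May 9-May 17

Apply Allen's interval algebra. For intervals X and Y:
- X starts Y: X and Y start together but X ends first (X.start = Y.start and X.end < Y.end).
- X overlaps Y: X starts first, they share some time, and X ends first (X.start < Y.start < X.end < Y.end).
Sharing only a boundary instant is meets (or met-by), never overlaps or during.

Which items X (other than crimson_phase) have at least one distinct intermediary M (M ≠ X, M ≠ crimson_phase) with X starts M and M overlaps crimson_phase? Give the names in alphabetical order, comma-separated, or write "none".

none

Target crimson_phase = [May 17, May 19].
Intermediaries M with M overlaps crimson_phase: none.
Union: none.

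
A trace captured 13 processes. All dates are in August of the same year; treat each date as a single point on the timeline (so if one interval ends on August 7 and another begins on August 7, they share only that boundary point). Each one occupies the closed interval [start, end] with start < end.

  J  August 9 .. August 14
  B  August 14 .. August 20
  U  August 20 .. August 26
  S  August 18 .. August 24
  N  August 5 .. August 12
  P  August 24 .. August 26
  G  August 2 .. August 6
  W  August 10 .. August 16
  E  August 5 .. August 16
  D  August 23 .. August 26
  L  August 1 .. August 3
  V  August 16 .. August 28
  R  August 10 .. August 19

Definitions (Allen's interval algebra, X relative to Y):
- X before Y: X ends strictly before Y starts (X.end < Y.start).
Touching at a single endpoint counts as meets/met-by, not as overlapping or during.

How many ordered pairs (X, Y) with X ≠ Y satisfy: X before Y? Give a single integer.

44

Checking all 156 ordered pairs for relation 'before'; matching pairs in alphabetical order:
(B, D): B before D ✓
(B, P): B before P ✓
(E, D): E before D ✓
(E, P): E before P ✓
(E, S): E before S ✓
(E, U): E before U ✓
(G, B): G before B ✓
(G, D): G before D ✓
(G, J): G before J ✓
(G, P): G before P ✓
(G, R): G before R ✓
(G, S): G before S ✓
(G, U): G before U ✓
(G, V): G before V ✓
(G, W): G before W ✓
(J, D): J before D ✓
(J, P): J before P ✓
(J, S): J before S ✓
(J, U): J before U ✓
(J, V): J before V ✓
(L, B): L before B ✓
(L, D): L before D ✓
(L, E): L before E ✓
(L, J): L before J ✓
... plus 20 further pairs not listed.
Count: 44.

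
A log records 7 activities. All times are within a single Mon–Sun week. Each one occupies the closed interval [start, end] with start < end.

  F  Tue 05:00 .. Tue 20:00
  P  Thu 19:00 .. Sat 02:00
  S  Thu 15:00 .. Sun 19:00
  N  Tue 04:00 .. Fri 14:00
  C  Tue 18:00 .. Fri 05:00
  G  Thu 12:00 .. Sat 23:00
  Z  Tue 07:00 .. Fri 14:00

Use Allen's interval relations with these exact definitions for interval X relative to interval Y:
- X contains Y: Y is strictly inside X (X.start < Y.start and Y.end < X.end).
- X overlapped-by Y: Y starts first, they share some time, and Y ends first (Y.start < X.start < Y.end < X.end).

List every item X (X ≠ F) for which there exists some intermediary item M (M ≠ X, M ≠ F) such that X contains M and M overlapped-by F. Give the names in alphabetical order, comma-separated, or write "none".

N, Z

Target F = [Tue 05:00, Tue 20:00].
Intermediaries M with M overlapped-by F: C, Z.
Via C — items with X contains C: N, Z.
Via Z — items with X contains Z: none.
Union: N, Z.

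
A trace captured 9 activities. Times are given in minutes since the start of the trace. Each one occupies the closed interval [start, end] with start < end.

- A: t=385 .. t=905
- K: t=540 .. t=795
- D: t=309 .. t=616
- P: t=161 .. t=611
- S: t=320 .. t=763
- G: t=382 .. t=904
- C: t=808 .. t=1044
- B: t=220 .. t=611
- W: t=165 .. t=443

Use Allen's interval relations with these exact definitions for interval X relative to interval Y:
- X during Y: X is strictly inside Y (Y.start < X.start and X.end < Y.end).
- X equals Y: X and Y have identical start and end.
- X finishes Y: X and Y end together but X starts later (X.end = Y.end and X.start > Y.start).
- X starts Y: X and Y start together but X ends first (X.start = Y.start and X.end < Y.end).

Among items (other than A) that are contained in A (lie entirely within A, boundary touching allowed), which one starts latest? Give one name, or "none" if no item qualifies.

Target A = [t=385, t=905].
B [t=220, t=611] → overlaps → excluded.
C [t=808, t=1044] → overlapped-by → excluded.
D [t=309, t=616] → overlaps → excluded.
G [t=382, t=904] → overlaps → excluded.
K [t=540, t=795] → during → candidate.
P [t=161, t=611] → overlaps → excluded.
S [t=320, t=763] → overlaps → excluded.
W [t=165, t=443] → overlaps → excluded.
Among candidates, latest start is t=540 → K.

K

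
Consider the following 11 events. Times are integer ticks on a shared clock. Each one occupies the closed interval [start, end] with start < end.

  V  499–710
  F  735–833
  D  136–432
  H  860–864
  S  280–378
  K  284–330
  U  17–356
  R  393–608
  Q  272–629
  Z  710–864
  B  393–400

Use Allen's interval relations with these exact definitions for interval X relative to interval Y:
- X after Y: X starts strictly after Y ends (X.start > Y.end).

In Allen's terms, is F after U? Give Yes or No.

F = [735, 833], U = [17, 356].
Actual relation of F to U: after.
Asked whether 'after' holds → Yes.

Yes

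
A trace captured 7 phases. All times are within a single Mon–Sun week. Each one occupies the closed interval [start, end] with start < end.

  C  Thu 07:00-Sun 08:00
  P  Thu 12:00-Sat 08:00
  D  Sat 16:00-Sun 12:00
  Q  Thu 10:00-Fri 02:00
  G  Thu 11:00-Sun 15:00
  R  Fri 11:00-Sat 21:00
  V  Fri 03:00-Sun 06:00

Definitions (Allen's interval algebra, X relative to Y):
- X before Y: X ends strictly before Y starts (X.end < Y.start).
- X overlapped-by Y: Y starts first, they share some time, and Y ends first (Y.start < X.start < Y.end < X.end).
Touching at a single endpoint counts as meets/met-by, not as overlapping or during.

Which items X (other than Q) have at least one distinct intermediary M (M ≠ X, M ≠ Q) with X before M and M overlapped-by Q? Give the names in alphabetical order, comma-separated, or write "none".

Target Q = [Thu 10:00, Fri 02:00].
Intermediaries M with M overlapped-by Q: G, P.
Via G — items with X before G: none.
Via P — items with X before P: none.
Union: none.

none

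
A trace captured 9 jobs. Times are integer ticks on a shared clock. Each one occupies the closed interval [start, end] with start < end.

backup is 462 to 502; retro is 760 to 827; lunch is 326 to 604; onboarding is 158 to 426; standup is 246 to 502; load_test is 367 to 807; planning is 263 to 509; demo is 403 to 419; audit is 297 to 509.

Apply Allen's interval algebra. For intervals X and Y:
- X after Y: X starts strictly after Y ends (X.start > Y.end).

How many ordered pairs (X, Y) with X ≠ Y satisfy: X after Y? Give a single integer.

Checking all 72 ordered pairs for relation 'after'; matching pairs in alphabetical order:
(backup, demo): backup after demo ✓
(backup, onboarding): backup after onboarding ✓
(retro, audit): retro after audit ✓
(retro, backup): retro after backup ✓
(retro, demo): retro after demo ✓
(retro, lunch): retro after lunch ✓
(retro, onboarding): retro after onboarding ✓
(retro, planning): retro after planning ✓
(retro, standup): retro after standup ✓
Count: 9.

9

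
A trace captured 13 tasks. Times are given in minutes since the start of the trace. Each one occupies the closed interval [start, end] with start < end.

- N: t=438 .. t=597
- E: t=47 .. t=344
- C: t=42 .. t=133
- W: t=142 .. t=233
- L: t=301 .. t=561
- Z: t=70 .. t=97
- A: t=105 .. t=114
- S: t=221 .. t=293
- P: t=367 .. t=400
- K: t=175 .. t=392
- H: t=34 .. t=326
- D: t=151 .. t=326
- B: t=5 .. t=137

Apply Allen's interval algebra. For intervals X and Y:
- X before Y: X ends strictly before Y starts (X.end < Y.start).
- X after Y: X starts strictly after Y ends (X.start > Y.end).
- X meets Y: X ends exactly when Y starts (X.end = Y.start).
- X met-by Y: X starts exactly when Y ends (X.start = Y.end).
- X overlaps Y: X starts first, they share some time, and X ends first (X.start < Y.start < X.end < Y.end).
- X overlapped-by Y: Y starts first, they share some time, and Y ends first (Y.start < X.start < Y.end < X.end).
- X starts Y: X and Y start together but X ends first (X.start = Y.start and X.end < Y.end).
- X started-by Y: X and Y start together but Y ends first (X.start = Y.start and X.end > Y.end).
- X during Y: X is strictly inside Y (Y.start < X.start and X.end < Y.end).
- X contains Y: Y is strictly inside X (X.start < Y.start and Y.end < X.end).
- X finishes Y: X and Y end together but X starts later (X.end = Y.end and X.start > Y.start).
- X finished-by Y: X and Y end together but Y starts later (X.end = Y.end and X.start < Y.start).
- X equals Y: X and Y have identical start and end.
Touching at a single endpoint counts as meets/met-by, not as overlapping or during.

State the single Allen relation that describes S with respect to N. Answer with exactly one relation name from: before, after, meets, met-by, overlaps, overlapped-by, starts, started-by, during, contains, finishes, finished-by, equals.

before

S = [t=221, t=293]; N = [t=438, t=597].
Compare endpoints: S.start < N.start, S.start < N.end, S.end < N.start, S.end < N.end.
That pattern is 'before'.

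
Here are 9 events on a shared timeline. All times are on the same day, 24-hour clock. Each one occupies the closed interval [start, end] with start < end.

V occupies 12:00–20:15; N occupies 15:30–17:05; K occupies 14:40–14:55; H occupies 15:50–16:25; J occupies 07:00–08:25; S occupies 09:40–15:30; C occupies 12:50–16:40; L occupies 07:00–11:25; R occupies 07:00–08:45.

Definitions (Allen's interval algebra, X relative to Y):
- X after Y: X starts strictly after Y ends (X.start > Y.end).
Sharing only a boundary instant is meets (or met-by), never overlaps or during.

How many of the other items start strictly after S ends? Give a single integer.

Target S = [09:40, 15:30].
C [12:50, 16:40] → overlapped-by → no.
H [15:50, 16:25] → after → counts.
J [07:00, 08:25] → before → no.
K [14:40, 14:55] → during → no.
L [07:00, 11:25] → overlaps → no.
N [15:30, 17:05] → met-by → no.
R [07:00, 08:45] → before → no.
V [12:00, 20:15] → overlapped-by → no.
Total: 1.

1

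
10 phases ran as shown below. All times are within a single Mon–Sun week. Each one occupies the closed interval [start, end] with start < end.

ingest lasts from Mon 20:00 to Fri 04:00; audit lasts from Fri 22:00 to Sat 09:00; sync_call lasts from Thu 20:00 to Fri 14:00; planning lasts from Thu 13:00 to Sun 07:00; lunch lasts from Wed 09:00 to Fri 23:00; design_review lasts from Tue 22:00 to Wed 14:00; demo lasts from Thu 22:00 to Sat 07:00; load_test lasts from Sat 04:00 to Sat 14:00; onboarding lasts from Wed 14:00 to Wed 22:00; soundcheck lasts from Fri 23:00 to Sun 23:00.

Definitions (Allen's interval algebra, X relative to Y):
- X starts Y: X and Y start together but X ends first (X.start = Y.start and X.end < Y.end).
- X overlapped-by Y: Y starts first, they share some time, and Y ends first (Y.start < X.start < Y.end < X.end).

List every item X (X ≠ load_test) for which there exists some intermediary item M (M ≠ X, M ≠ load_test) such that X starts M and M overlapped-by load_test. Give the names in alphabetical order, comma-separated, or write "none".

Target load_test = [Sat 04:00, Sat 14:00].
Intermediaries M with M overlapped-by load_test: none.
Union: none.

none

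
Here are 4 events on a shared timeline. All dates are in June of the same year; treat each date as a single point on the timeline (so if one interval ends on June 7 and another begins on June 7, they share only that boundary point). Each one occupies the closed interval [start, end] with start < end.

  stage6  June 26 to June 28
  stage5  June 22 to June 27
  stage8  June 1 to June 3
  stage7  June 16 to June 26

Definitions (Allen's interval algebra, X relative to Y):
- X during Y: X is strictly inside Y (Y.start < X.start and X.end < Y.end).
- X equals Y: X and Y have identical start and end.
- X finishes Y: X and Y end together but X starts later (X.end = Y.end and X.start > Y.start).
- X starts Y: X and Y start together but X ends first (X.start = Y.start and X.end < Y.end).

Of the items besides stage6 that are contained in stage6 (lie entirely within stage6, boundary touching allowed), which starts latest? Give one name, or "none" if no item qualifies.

Target stage6 = [June 26, June 28].
stage5 [June 22, June 27] → overlaps → excluded.
stage7 [June 16, June 26] → meets → excluded.
stage8 [June 1, June 3] → before → excluded.
No candidates → none.

none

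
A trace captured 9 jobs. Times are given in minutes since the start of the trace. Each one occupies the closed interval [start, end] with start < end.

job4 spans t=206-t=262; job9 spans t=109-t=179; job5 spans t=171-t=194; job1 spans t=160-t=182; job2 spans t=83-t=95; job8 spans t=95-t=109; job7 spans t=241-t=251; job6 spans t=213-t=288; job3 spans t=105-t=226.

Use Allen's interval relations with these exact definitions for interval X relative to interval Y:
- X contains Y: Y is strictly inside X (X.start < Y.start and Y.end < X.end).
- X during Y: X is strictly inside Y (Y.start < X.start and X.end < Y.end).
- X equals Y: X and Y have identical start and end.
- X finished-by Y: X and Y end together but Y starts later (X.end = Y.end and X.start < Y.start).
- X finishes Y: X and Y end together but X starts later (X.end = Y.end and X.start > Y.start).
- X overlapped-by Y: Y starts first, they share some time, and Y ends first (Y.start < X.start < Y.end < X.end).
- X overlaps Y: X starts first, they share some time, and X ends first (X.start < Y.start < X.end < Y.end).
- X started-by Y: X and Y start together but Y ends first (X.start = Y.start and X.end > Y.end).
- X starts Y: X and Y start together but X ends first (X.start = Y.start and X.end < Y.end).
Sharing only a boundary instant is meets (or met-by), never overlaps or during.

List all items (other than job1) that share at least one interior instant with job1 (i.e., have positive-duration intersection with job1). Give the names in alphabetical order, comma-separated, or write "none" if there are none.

Target job1 = [t=160, t=182].
job2 [t=83, t=95] → before → no.
job3 [t=105, t=226] → contains → yes.
job4 [t=206, t=262] → after → no.
job5 [t=171, t=194] → overlapped-by → yes.
job6 [t=213, t=288] → after → no.
job7 [t=241, t=251] → after → no.
job8 [t=95, t=109] → before → no.
job9 [t=109, t=179] → overlaps → yes.
Result: job3, job5, job9.

job3, job5, job9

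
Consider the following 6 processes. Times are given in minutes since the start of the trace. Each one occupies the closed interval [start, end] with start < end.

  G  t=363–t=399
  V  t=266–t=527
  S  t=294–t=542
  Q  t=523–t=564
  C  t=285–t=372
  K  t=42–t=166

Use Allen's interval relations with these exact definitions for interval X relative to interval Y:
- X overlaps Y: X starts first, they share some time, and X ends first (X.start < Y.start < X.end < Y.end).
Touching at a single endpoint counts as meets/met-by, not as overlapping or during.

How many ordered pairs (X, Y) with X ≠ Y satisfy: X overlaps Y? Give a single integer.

Checking all 30 ordered pairs for relation 'overlaps'; matching pairs in alphabetical order:
(C, G): C overlaps G ✓
(C, S): C overlaps S ✓
(S, Q): S overlaps Q ✓
(V, Q): V overlaps Q ✓
(V, S): V overlaps S ✓
Count: 5.

5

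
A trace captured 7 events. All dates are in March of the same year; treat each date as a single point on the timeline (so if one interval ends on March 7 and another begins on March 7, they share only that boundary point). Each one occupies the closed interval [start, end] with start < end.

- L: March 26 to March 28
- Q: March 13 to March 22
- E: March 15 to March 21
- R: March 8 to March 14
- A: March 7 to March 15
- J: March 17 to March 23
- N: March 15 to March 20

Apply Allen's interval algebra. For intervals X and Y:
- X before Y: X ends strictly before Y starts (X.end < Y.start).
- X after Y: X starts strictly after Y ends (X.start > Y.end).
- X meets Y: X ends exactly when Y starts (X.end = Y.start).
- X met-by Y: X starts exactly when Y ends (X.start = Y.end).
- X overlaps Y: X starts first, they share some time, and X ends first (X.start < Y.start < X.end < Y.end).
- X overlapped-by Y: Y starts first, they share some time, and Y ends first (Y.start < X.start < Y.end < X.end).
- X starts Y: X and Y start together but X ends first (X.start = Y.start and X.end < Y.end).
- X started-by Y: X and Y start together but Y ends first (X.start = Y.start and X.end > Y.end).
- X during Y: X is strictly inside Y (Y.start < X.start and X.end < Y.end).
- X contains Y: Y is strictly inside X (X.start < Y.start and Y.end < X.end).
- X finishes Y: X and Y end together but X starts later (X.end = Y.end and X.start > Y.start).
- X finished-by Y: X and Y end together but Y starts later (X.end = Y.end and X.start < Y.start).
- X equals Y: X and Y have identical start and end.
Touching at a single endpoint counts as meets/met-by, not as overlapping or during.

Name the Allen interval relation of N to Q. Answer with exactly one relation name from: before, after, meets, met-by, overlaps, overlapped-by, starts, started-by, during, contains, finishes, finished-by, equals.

during

N = [March 15, March 20]; Q = [March 13, March 22].
Compare endpoints: N.start > Q.start, N.start < Q.end, N.end > Q.start, N.end < Q.end.
That pattern is 'during'.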